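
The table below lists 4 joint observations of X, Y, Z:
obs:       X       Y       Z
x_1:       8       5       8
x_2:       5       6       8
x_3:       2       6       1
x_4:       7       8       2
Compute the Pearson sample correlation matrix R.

Step 1 — column means:
  mean(X) = (8 + 5 + 2 + 7) / 4 = 22/4 = 5.5
  mean(Y) = (5 + 6 + 6 + 8) / 4 = 25/4 = 6.25
  mean(Z) = (8 + 8 + 1 + 2) / 4 = 19/4 = 4.75

Step 2 — sample variances and covariances s[i,j] = (1/(n-1)) · Σ_k (x_{k,i} - mean_i) · (x_{k,j} - mean_j), with n-1 = 3:
  s[X,X] = ((2.5)·(2.5) + (-0.5)·(-0.5) + (-3.5)·(-3.5) + (1.5)·(1.5)) / 3 = 21/3 = 7
  s[X,Y] = ((2.5)·(-1.25) + (-0.5)·(-0.25) + (-3.5)·(-0.25) + (1.5)·(1.75)) / 3 = 0.5/3 = 0.1667
  s[X,Z] = ((2.5)·(3.25) + (-0.5)·(3.25) + (-3.5)·(-3.75) + (1.5)·(-2.75)) / 3 = 15.5/3 = 5.1667
  s[Y,Y] = ((-1.25)·(-1.25) + (-0.25)·(-0.25) + (-0.25)·(-0.25) + (1.75)·(1.75)) / 3 = 4.75/3 = 1.5833
  s[Y,Z] = ((-1.25)·(3.25) + (-0.25)·(3.25) + (-0.25)·(-3.75) + (1.75)·(-2.75)) / 3 = -8.75/3 = -2.9167
  s[Z,Z] = ((3.25)·(3.25) + (3.25)·(3.25) + (-3.75)·(-3.75) + (-2.75)·(-2.75)) / 3 = 42.75/3 = 14.25
  Sample standard deviations s_i = √(s[i,i]):
  s(X) = √(7) = 2.6458
  s(Y) = √(1.5833) = 1.2583
  s(Z) = √(14.25) = 3.7749

Step 3 — r_{ij} = s_{ij} / (s_i · s_j):
  r[X,X] = 1 (diagonal).
  r[X,Y] = 0.1667 / (2.6458 · 1.2583) = 0.1667 / 3.3292 = 0.0501
  r[X,Z] = 5.1667 / (2.6458 · 3.7749) = 5.1667 / 9.9875 = 0.5173
  r[Y,Y] = 1 (diagonal).
  r[Y,Z] = -2.9167 / (1.2583 · 3.7749) = -2.9167 / 4.75 = -0.614
  r[Z,Z] = 1 (diagonal).

R is symmetric with unit diagonal. Assembling:

R = [[1, 0.0501, 0.5173],
 [0.0501, 1, -0.614],
 [0.5173, -0.614, 1]]


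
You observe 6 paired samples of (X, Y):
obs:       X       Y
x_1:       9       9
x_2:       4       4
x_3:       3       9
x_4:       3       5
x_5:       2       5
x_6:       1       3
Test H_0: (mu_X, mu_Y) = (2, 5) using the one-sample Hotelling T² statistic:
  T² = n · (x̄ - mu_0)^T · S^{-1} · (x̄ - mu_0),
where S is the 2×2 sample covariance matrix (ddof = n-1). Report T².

Step 1 — sample mean vector:
  mean(X) = (9 + 4 + 3 + 3 + 2 + 1) / 6 = 22/6 = 3.6667
  mean(Y) = (9 + 4 + 9 + 5 + 5 + 3) / 6 = 35/6 = 5.8333
  x̄ = (3.6667, 5.8333),  deviation x̄ - mu_0 = (3.6667, 5.8333) - (2, 5) = (1.6667, 0.8333).

Step 2 — sample covariance matrix, S[i,j] = (1/(n-1)) · Σ_k (x_{k,i} - mean_i) · (x_{k,j} - mean_j), divisor n-1 = 5:
  S[X,X] = ((5.3333)·(5.3333) + (0.3333)·(0.3333) + (-0.6667)·(-0.6667) + (-0.6667)·(-0.6667) + (-1.6667)·(-1.6667) + (-2.6667)·(-2.6667)) / 5 = 39.3333/5 = 7.8667
  S[X,Y] = ((5.3333)·(3.1667) + (0.3333)·(-1.8333) + (-0.6667)·(3.1667) + (-0.6667)·(-0.8333) + (-1.6667)·(-0.8333) + (-2.6667)·(-2.8333)) / 5 = 23.6667/5 = 4.7333
  S[Y,Y] = ((3.1667)·(3.1667) + (-1.8333)·(-1.8333) + (3.1667)·(3.1667) + (-0.8333)·(-0.8333) + (-0.8333)·(-0.8333) + (-2.8333)·(-2.8333)) / 5 = 32.8333/5 = 6.5667
  S = [[7.8667, 4.7333],
 [4.7333, 6.5667]].

Step 3 — invert S. det(S) = 7.8667·6.5667 - (4.7333)² = 29.2533.
  S^{-1} = (1/det) · [[d, -b], [-b, a]] = [[0.2245, -0.1618],
 [-0.1618, 0.2689]].

Step 4 — quadratic form (x̄ - mu_0)^T · S^{-1} · (x̄ - mu_0):
  S^{-1} · (x̄ - mu_0) = (0.2393, -0.0456),
  (x̄ - mu_0)^T · [...] = (1.6667)·(0.2393) + (0.8333)·(-0.0456) = 0.3608.

Step 5 — scale by n: T² = 6 · 0.3608 = 2.165.

T² ≈ 2.165


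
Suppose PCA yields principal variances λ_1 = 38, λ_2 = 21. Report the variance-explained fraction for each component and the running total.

Step 1 — total variance = trace(Sigma) = Σ λ_i = 38 + 21 = 59.

Step 2 — fraction explained by component i = λ_i / Σ λ:
  PC1: 38/59 = 0.6441
  PC2: 21/59 = 0.3559

Step 3 — cumulative fraction after k components = (λ_1 + ... + λ_k) / Σ λ:
  k = 1: 38/59 = 0.6441
  k = 2: (38 + 21)/59 = 59/59 = 1

Summary (fraction, with percent):

explained: PC1 0.6441 (64.41%), PC2 0.3559 (35.59%);  cumulative: 0.6441, 1


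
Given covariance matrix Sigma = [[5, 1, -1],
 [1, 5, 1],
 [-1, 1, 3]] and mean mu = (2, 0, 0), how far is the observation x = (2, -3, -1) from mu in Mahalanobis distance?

Step 1 — centre the observation: (x - mu) = (0, -3, -1).

Step 2 — invert Sigma (cofactor / det for 3×3, or solve directly):
  Sigma^{-1} = [[0.2333, -0.0667, 0.1],
 [-0.0667, 0.2333, -0.1],
 [0.1, -0.1, 0.4]].

Step 3 — form the quadratic (x - mu)^T · Sigma^{-1} · (x - mu):
  Sigma^{-1} · (x - mu) = (0.1, -0.6, -0.1).
  (x - mu)^T · [Sigma^{-1} · (x - mu)] = (0)·(0.1) + (-3)·(-0.6) + (-1)·(-0.1) = 1.9.

Step 4 — take square root: d = √(1.9) ≈ 1.3784.

d(x, mu) = √(1.9) ≈ 1.3784


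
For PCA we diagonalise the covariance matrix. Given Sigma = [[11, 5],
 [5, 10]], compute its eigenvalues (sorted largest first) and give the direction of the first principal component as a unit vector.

Step 1 — characteristic polynomial of 2×2 Sigma:
  det(Sigma - λI) = λ² - trace · λ + det = 0.
  trace = 11 + 10 = 21, det = 11·10 - (5)² = 85.
Step 2 — discriminant:
  Δ = trace² - 4·det = 441 - 340 = 101.
Step 3 — eigenvalues:
  λ = (trace ± √Δ)/2 = (21 ± 10.0499)/2,
  λ_1 = 15.5249,  λ_2 = 5.4751.

Step 4 — unit eigenvector for λ_1: solve (Sigma - λ_1 I)v = 0. First row:
  (11 - 15.5249)·v_x + (5)·v_y = 0, i.e. (-4.5249)·v_x + (5)·v_y = 0,
  so v ∝ (b, λ_1 - a) = (5, 4.5249) = u.
  ||u|| = √((5)² + (4.5249)²) = √(45.4751) ≈ 6.7435,
  v_1 = u/||u|| ≈ (0.7415, 0.671) (||v_1|| = 1).

λ_1 = 15.5249,  λ_2 = 5.4751;  v_1 ≈ (0.7415, 0.671)


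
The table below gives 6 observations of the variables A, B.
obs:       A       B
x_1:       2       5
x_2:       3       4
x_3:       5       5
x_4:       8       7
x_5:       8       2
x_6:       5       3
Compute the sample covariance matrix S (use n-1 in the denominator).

Step 1 — column means:
  mean(A) = (2 + 3 + 5 + 8 + 8 + 5) / 6 = 31/6 = 5.1667
  mean(B) = (5 + 4 + 5 + 7 + 2 + 3) / 6 = 26/6 = 4.3333

Step 2 — sample covariance S[i,j] = (1/(n-1)) · Σ_k (x_{k,i} - mean_i) · (x_{k,j} - mean_j), with n-1 = 5.
  S[A,A] = ((-3.1667)·(-3.1667) + (-2.1667)·(-2.1667) + (-0.1667)·(-0.1667) + (2.8333)·(2.8333) + (2.8333)·(2.8333) + (-0.1667)·(-0.1667)) / 5 = 30.8333/5 = 6.1667
  S[A,B] = ((-3.1667)·(0.6667) + (-2.1667)·(-0.3333) + (-0.1667)·(0.6667) + (2.8333)·(2.6667) + (2.8333)·(-2.3333) + (-0.1667)·(-1.3333)) / 5 = -0.3333/5 = -0.0667
  S[B,B] = ((0.6667)·(0.6667) + (-0.3333)·(-0.3333) + (0.6667)·(0.6667) + (2.6667)·(2.6667) + (-2.3333)·(-2.3333) + (-1.3333)·(-1.3333)) / 5 = 15.3333/5 = 3.0667

S is symmetric (S[j,i] = S[i,j]). Assembling:

S = [[6.1667, -0.0667],
 [-0.0667, 3.0667]]


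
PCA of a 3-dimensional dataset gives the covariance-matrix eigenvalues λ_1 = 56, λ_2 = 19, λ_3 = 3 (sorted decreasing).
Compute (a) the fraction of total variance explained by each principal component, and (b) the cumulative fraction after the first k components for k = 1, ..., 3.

Step 1 — total variance = trace(Sigma) = Σ λ_i = 56 + 19 + 3 = 78.

Step 2 — fraction explained by component i = λ_i / Σ λ:
  PC1: 56/78 = 0.7179
  PC2: 19/78 = 0.2436
  PC3: 3/78 = 0.0385

Step 3 — cumulative fraction after k components = (λ_1 + ... + λ_k) / Σ λ:
  k = 1: 56/78 = 0.7179
  k = 2: (56 + 19)/78 = 75/78 = 0.9615
  k = 3: (56 + 19 + 3)/78 = 78/78 = 1

Summary (fraction, with percent):

explained: PC1 0.7179 (71.79%), PC2 0.2436 (24.36%), PC3 0.0385 (3.85%);  cumulative: 0.7179, 0.9615, 1


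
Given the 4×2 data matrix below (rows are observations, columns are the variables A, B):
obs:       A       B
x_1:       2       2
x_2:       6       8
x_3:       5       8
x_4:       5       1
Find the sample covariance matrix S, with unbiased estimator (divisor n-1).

Step 1 — column means:
  mean(A) = (2 + 6 + 5 + 5) / 4 = 18/4 = 4.5
  mean(B) = (2 + 8 + 8 + 1) / 4 = 19/4 = 4.75

Step 2 — sample covariance S[i,j] = (1/(n-1)) · Σ_k (x_{k,i} - mean_i) · (x_{k,j} - mean_j), with n-1 = 3.
  S[A,A] = ((-2.5)·(-2.5) + (1.5)·(1.5) + (0.5)·(0.5) + (0.5)·(0.5)) / 3 = 9/3 = 3
  S[A,B] = ((-2.5)·(-2.75) + (1.5)·(3.25) + (0.5)·(3.25) + (0.5)·(-3.75)) / 3 = 11.5/3 = 3.8333
  S[B,B] = ((-2.75)·(-2.75) + (3.25)·(3.25) + (3.25)·(3.25) + (-3.75)·(-3.75)) / 3 = 42.75/3 = 14.25

S is symmetric (S[j,i] = S[i,j]). Assembling:

S = [[3, 3.8333],
 [3.8333, 14.25]]


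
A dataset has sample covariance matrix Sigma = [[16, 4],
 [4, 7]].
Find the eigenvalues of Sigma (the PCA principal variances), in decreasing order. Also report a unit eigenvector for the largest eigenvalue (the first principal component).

Step 1 — characteristic polynomial of 2×2 Sigma:
  det(Sigma - λI) = λ² - trace · λ + det = 0.
  trace = 16 + 7 = 23, det = 16·7 - (4)² = 96.
Step 2 — discriminant:
  Δ = trace² - 4·det = 529 - 384 = 145.
Step 3 — eigenvalues:
  λ = (trace ± √Δ)/2 = (23 ± 12.0416)/2,
  λ_1 = 17.5208,  λ_2 = 5.4792.

Step 4 — unit eigenvector for λ_1: solve (Sigma - λ_1 I)v = 0. First row:
  (16 - 17.5208)·v_x + (4)·v_y = 0, i.e. (-1.5208)·v_x + (4)·v_y = 0,
  so v ∝ (b, λ_1 - a) = (4, 1.5208) = u.
  ||u|| = √((4)² + (1.5208)²) = √(18.3128) ≈ 4.2793,
  v_1 = u/||u|| ≈ (0.9347, 0.3554) (||v_1|| = 1).

λ_1 = 17.5208,  λ_2 = 5.4792;  v_1 ≈ (0.9347, 0.3554)


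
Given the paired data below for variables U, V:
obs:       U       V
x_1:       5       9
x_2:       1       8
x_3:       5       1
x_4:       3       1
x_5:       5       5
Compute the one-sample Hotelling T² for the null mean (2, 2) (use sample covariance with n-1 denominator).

Step 1 — sample mean vector:
  mean(U) = (5 + 1 + 5 + 3 + 5) / 5 = 19/5 = 3.8
  mean(V) = (9 + 8 + 1 + 1 + 5) / 5 = 24/5 = 4.8
  x̄ = (3.8, 4.8),  deviation x̄ - mu_0 = (3.8, 4.8) - (2, 2) = (1.8, 2.8).

Step 2 — sample covariance matrix, S[i,j] = (1/(n-1)) · Σ_k (x_{k,i} - mean_i) · (x_{k,j} - mean_j), divisor n-1 = 4:
  S[U,U] = ((1.2)·(1.2) + (-2.8)·(-2.8) + (1.2)·(1.2) + (-0.8)·(-0.8) + (1.2)·(1.2)) / 4 = 12.8/4 = 3.2
  S[U,V] = ((1.2)·(4.2) + (-2.8)·(3.2) + (1.2)·(-3.8) + (-0.8)·(-3.8) + (1.2)·(0.2)) / 4 = -5.2/4 = -1.3
  S[V,V] = ((4.2)·(4.2) + (3.2)·(3.2) + (-3.8)·(-3.8) + (-3.8)·(-3.8) + (0.2)·(0.2)) / 4 = 56.8/4 = 14.2
  S = [[3.2, -1.3],
 [-1.3, 14.2]].

Step 3 — invert S. det(S) = 3.2·14.2 - (-1.3)² = 43.75.
  S^{-1} = (1/det) · [[d, -b], [-b, a]] = [[0.3246, 0.0297],
 [0.0297, 0.0731]].

Step 4 — quadratic form (x̄ - mu_0)^T · S^{-1} · (x̄ - mu_0):
  S^{-1} · (x̄ - mu_0) = (0.6674, 0.2583),
  (x̄ - mu_0)^T · [...] = (1.8)·(0.6674) + (2.8)·(0.2583) = 1.9246.

Step 5 — scale by n: T² = 5 · 1.9246 = 9.6229.

T² ≈ 9.6229


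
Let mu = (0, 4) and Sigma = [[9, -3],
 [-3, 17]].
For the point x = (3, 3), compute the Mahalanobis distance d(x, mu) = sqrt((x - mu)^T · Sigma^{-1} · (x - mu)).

Step 1 — centre the observation: (x - mu) = (3, -1).

Step 2 — invert Sigma. det(Sigma) = 9·17 - (-3)² = 144.
  Sigma^{-1} = (1/det) · [[d, -b], [-b, a]] = [[0.1181, 0.0208],
 [0.0208, 0.0625]].

Step 3 — form the quadratic (x - mu)^T · Sigma^{-1} · (x - mu):
  Sigma^{-1} · (x - mu) = (0.3333, 0).
  (x - mu)^T · [Sigma^{-1} · (x - mu)] = (3)·(0.3333) + (-1)·(0) = 1.

Step 4 — take square root: d = √(1) ≈ 1.

d(x, mu) = √(1) ≈ 1


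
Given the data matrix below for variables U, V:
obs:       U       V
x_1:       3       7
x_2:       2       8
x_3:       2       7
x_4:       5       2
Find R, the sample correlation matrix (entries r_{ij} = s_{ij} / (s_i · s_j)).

Step 1 — column means:
  mean(U) = (3 + 2 + 2 + 5) / 4 = 12/4 = 3
  mean(V) = (7 + 8 + 7 + 2) / 4 = 24/4 = 6

Step 2 — sample variances and covariances s[i,j] = (1/(n-1)) · Σ_k (x_{k,i} - mean_i) · (x_{k,j} - mean_j), with n-1 = 3:
  s[U,U] = ((0)·(0) + (-1)·(-1) + (-1)·(-1) + (2)·(2)) / 3 = 6/3 = 2
  s[U,V] = ((0)·(1) + (-1)·(2) + (-1)·(1) + (2)·(-4)) / 3 = -11/3 = -3.6667
  s[V,V] = ((1)·(1) + (2)·(2) + (1)·(1) + (-4)·(-4)) / 3 = 22/3 = 7.3333
  Sample standard deviations s_i = √(s[i,i]):
  s(U) = √(2) = 1.4142
  s(V) = √(7.3333) = 2.708

Step 3 — r_{ij} = s_{ij} / (s_i · s_j):
  r[U,U] = 1 (diagonal).
  r[U,V] = -3.6667 / (1.4142 · 2.708) = -3.6667 / 3.8297 = -0.9574
  r[V,V] = 1 (diagonal).

R is symmetric with unit diagonal. Assembling:

R = [[1, -0.9574],
 [-0.9574, 1]]


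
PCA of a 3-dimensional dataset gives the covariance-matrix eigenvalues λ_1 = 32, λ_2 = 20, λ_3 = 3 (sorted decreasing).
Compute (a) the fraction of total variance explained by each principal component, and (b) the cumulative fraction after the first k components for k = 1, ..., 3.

Step 1 — total variance = trace(Sigma) = Σ λ_i = 32 + 20 + 3 = 55.

Step 2 — fraction explained by component i = λ_i / Σ λ:
  PC1: 32/55 = 0.5818
  PC2: 20/55 = 0.3636
  PC3: 3/55 = 0.0545

Step 3 — cumulative fraction after k components = (λ_1 + ... + λ_k) / Σ λ:
  k = 1: 32/55 = 0.5818
  k = 2: (32 + 20)/55 = 52/55 = 0.9455
  k = 3: (32 + 20 + 3)/55 = 55/55 = 1

Summary (fraction, with percent):

explained: PC1 0.5818 (58.18%), PC2 0.3636 (36.36%), PC3 0.0545 (5.45%);  cumulative: 0.5818, 0.9455, 1


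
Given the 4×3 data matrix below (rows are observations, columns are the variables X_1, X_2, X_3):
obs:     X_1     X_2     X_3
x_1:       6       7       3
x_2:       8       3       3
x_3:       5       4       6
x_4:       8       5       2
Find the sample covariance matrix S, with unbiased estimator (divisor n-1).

Step 1 — column means:
  mean(X_1) = (6 + 8 + 5 + 8) / 4 = 27/4 = 6.75
  mean(X_2) = (7 + 3 + 4 + 5) / 4 = 19/4 = 4.75
  mean(X_3) = (3 + 3 + 6 + 2) / 4 = 14/4 = 3.5

Step 2 — sample covariance S[i,j] = (1/(n-1)) · Σ_k (x_{k,i} - mean_i) · (x_{k,j} - mean_j), with n-1 = 3.
  S[X_1,X_1] = ((-0.75)·(-0.75) + (1.25)·(1.25) + (-1.75)·(-1.75) + (1.25)·(1.25)) / 3 = 6.75/3 = 2.25
  S[X_1,X_2] = ((-0.75)·(2.25) + (1.25)·(-1.75) + (-1.75)·(-0.75) + (1.25)·(0.25)) / 3 = -2.25/3 = -0.75
  S[X_1,X_3] = ((-0.75)·(-0.5) + (1.25)·(-0.5) + (-1.75)·(2.5) + (1.25)·(-1.5)) / 3 = -6.5/3 = -2.1667
  S[X_2,X_2] = ((2.25)·(2.25) + (-1.75)·(-1.75) + (-0.75)·(-0.75) + (0.25)·(0.25)) / 3 = 8.75/3 = 2.9167
  S[X_2,X_3] = ((2.25)·(-0.5) + (-1.75)·(-0.5) + (-0.75)·(2.5) + (0.25)·(-1.5)) / 3 = -2.5/3 = -0.8333
  S[X_3,X_3] = ((-0.5)·(-0.5) + (-0.5)·(-0.5) + (2.5)·(2.5) + (-1.5)·(-1.5)) / 3 = 9/3 = 3

S is symmetric (S[j,i] = S[i,j]). Assembling:

S = [[2.25, -0.75, -2.1667],
 [-0.75, 2.9167, -0.8333],
 [-2.1667, -0.8333, 3]]


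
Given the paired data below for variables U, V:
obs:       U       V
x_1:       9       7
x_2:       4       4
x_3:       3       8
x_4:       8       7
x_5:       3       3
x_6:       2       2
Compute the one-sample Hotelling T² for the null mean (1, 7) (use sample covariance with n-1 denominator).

Step 1 — sample mean vector:
  mean(U) = (9 + 4 + 3 + 8 + 3 + 2) / 6 = 29/6 = 4.8333
  mean(V) = (7 + 4 + 8 + 7 + 3 + 2) / 6 = 31/6 = 5.1667
  x̄ = (4.8333, 5.1667),  deviation x̄ - mu_0 = (4.8333, 5.1667) - (1, 7) = (3.8333, -1.8333).

Step 2 — sample covariance matrix, S[i,j] = (1/(n-1)) · Σ_k (x_{k,i} - mean_i) · (x_{k,j} - mean_j), divisor n-1 = 5:
  S[U,U] = ((4.1667)·(4.1667) + (-0.8333)·(-0.8333) + (-1.8333)·(-1.8333) + (3.1667)·(3.1667) + (-1.8333)·(-1.8333) + (-2.8333)·(-2.8333)) / 5 = 42.8333/5 = 8.5667
  S[U,V] = ((4.1667)·(1.8333) + (-0.8333)·(-1.1667) + (-1.8333)·(2.8333) + (3.1667)·(1.8333) + (-1.8333)·(-2.1667) + (-2.8333)·(-3.1667)) / 5 = 22.1667/5 = 4.4333
  S[V,V] = ((1.8333)·(1.8333) + (-1.1667)·(-1.1667) + (2.8333)·(2.8333) + (1.8333)·(1.8333) + (-2.1667)·(-2.1667) + (-3.1667)·(-3.1667)) / 5 = 30.8333/5 = 6.1667
  S = [[8.5667, 4.4333],
 [4.4333, 6.1667]].

Step 3 — invert S. det(S) = 8.5667·6.1667 - (4.4333)² = 33.1733.
  S^{-1} = (1/det) · [[d, -b], [-b, a]] = [[0.1859, -0.1336],
 [-0.1336, 0.2582]].

Step 4 — quadratic form (x̄ - mu_0)^T · S^{-1} · (x̄ - mu_0):
  S^{-1} · (x̄ - mu_0) = (0.9576, -0.9857),
  (x̄ - mu_0)^T · [...] = (3.8333)·(0.9576) + (-1.8333)·(-0.9857) = 5.478.

Step 5 — scale by n: T² = 6 · 5.478 = 32.8678.

T² ≈ 32.8678


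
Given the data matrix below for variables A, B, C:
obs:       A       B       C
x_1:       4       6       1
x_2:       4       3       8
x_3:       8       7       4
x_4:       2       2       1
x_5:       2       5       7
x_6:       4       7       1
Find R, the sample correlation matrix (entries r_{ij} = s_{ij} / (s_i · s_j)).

Step 1 — column means:
  mean(A) = (4 + 4 + 8 + 2 + 2 + 4) / 6 = 24/6 = 4
  mean(B) = (6 + 3 + 7 + 2 + 5 + 7) / 6 = 30/6 = 5
  mean(C) = (1 + 8 + 4 + 1 + 7 + 1) / 6 = 22/6 = 3.6667

Step 2 — sample variances and covariances s[i,j] = (1/(n-1)) · Σ_k (x_{k,i} - mean_i) · (x_{k,j} - mean_j), with n-1 = 5:
  s[A,A] = ((0)·(0) + (0)·(0) + (4)·(4) + (-2)·(-2) + (-2)·(-2) + (0)·(0)) / 5 = 24/5 = 4.8
  s[A,B] = ((0)·(1) + (0)·(-2) + (4)·(2) + (-2)·(-3) + (-2)·(0) + (0)·(2)) / 5 = 14/5 = 2.8
  s[A,C] = ((0)·(-2.6667) + (0)·(4.3333) + (4)·(0.3333) + (-2)·(-2.6667) + (-2)·(3.3333) + (0)·(-2.6667)) / 5 = 0/5 = 0
  s[B,B] = ((1)·(1) + (-2)·(-2) + (2)·(2) + (-3)·(-3) + (0)·(0) + (2)·(2)) / 5 = 22/5 = 4.4
  s[B,C] = ((1)·(-2.6667) + (-2)·(4.3333) + (2)·(0.3333) + (-3)·(-2.6667) + (0)·(3.3333) + (2)·(-2.6667)) / 5 = -8/5 = -1.6
  s[C,C] = ((-2.6667)·(-2.6667) + (4.3333)·(4.3333) + (0.3333)·(0.3333) + (-2.6667)·(-2.6667) + (3.3333)·(3.3333) + (-2.6667)·(-2.6667)) / 5 = 51.3333/5 = 10.2667
  Sample standard deviations s_i = √(s[i,i]):
  s(A) = √(4.8) = 2.1909
  s(B) = √(4.4) = 2.0976
  s(C) = √(10.2667) = 3.2042

Step 3 — r_{ij} = s_{ij} / (s_i · s_j):
  r[A,A] = 1 (diagonal).
  r[A,B] = 2.8 / (2.1909 · 2.0976) = 2.8 / 4.5957 = 0.6093
  r[A,C] = 0 / (2.1909 · 3.2042) = 0 / 7.02 = 0
  r[B,B] = 1 (diagonal).
  r[B,C] = -1.6 / (2.0976 · 3.2042) = -1.6 / 6.7211 = -0.2381
  r[C,C] = 1 (diagonal).

R is symmetric with unit diagonal. Assembling:

R = [[1, 0.6093, 0],
 [0.6093, 1, -0.2381],
 [0, -0.2381, 1]]


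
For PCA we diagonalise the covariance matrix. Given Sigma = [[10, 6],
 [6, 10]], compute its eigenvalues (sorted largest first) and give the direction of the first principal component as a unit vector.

Step 1 — characteristic polynomial of 2×2 Sigma:
  det(Sigma - λI) = λ² - trace · λ + det = 0.
  trace = 10 + 10 = 20, det = 10·10 - (6)² = 64.
Step 2 — discriminant:
  Δ = trace² - 4·det = 400 - 256 = 144.
Step 3 — eigenvalues:
  λ = (trace ± √Δ)/2 = (20 ± 12)/2,
  λ_1 = 16,  λ_2 = 4.

Step 4 — unit eigenvector for λ_1: solve (Sigma - λ_1 I)v = 0. First row:
  (10 - 16)·v_x + (6)·v_y = 0, i.e. (-6)·v_x + (6)·v_y = 0,
  so v ∝ (b, λ_1 - a) = (6, 6) = u.
  ||u|| = √((6)² + (6)²) = √(72) ≈ 8.4853,
  v_1 = u/||u|| ≈ (0.7071, 0.7071) (||v_1|| = 1).

λ_1 = 16,  λ_2 = 4;  v_1 ≈ (0.7071, 0.7071)


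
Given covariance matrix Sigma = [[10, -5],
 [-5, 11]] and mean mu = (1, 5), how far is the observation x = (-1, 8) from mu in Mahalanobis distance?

Step 1 — centre the observation: (x - mu) = (-2, 3).

Step 2 — invert Sigma. det(Sigma) = 10·11 - (-5)² = 85.
  Sigma^{-1} = (1/det) · [[d, -b], [-b, a]] = [[0.1294, 0.0588],
 [0.0588, 0.1176]].

Step 3 — form the quadratic (x - mu)^T · Sigma^{-1} · (x - mu):
  Sigma^{-1} · (x - mu) = (-0.0824, 0.2353).
  (x - mu)^T · [Sigma^{-1} · (x - mu)] = (-2)·(-0.0824) + (3)·(0.2353) = 0.8706.

Step 4 — take square root: d = √(0.8706) ≈ 0.9331.

d(x, mu) = √(0.8706) ≈ 0.9331


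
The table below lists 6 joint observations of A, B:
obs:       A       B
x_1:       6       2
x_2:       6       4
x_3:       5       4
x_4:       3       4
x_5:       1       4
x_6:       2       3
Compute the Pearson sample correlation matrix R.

Step 1 — column means:
  mean(A) = (6 + 6 + 5 + 3 + 1 + 2) / 6 = 23/6 = 3.8333
  mean(B) = (2 + 4 + 4 + 4 + 4 + 3) / 6 = 21/6 = 3.5

Step 2 — sample variances and covariances s[i,j] = (1/(n-1)) · Σ_k (x_{k,i} - mean_i) · (x_{k,j} - mean_j), with n-1 = 5:
  s[A,A] = ((2.1667)·(2.1667) + (2.1667)·(2.1667) + (1.1667)·(1.1667) + (-0.8333)·(-0.8333) + (-2.8333)·(-2.8333) + (-1.8333)·(-1.8333)) / 5 = 22.8333/5 = 4.5667
  s[A,B] = ((2.1667)·(-1.5) + (2.1667)·(0.5) + (1.1667)·(0.5) + (-0.8333)·(0.5) + (-2.8333)·(0.5) + (-1.8333)·(-0.5)) / 5 = -2.5/5 = -0.5
  s[B,B] = ((-1.5)·(-1.5) + (0.5)·(0.5) + (0.5)·(0.5) + (0.5)·(0.5) + (0.5)·(0.5) + (-0.5)·(-0.5)) / 5 = 3.5/5 = 0.7
  Sample standard deviations s_i = √(s[i,i]):
  s(A) = √(4.5667) = 2.137
  s(B) = √(0.7) = 0.8367

Step 3 — r_{ij} = s_{ij} / (s_i · s_j):
  r[A,A] = 1 (diagonal).
  r[A,B] = -0.5 / (2.137 · 0.8367) = -0.5 / 1.7879 = -0.2797
  r[B,B] = 1 (diagonal).

R is symmetric with unit diagonal. Assembling:

R = [[1, -0.2797],
 [-0.2797, 1]]


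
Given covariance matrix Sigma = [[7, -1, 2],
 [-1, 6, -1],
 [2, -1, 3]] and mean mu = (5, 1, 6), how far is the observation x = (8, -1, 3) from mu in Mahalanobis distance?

Step 1 — centre the observation: (x - mu) = (3, -2, -3).

Step 2 — invert Sigma (cofactor / det for 3×3, or solve directly):
  Sigma^{-1} = [[0.1771, 0.0104, -0.1146],
 [0.0104, 0.1771, 0.0521],
 [-0.1146, 0.0521, 0.4271]].

Step 3 — form the quadratic (x - mu)^T · Sigma^{-1} · (x - mu):
  Sigma^{-1} · (x - mu) = (0.8542, -0.4792, -1.7292).
  (x - mu)^T · [Sigma^{-1} · (x - mu)] = (3)·(0.8542) + (-2)·(-0.4792) + (-3)·(-1.7292) = 8.7083.

Step 4 — take square root: d = √(8.7083) ≈ 2.951.

d(x, mu) = √(8.7083) ≈ 2.951


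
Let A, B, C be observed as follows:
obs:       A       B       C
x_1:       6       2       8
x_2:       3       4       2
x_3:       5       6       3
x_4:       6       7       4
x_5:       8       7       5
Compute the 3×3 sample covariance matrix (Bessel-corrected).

Step 1 — column means:
  mean(A) = (6 + 3 + 5 + 6 + 8) / 5 = 28/5 = 5.6
  mean(B) = (2 + 4 + 6 + 7 + 7) / 5 = 26/5 = 5.2
  mean(C) = (8 + 2 + 3 + 4 + 5) / 5 = 22/5 = 4.4

Step 2 — sample covariance S[i,j] = (1/(n-1)) · Σ_k (x_{k,i} - mean_i) · (x_{k,j} - mean_j), with n-1 = 4.
  S[A,A] = ((0.4)·(0.4) + (-2.6)·(-2.6) + (-0.6)·(-0.6) + (0.4)·(0.4) + (2.4)·(2.4)) / 4 = 13.2/4 = 3.3
  S[A,B] = ((0.4)·(-3.2) + (-2.6)·(-1.2) + (-0.6)·(0.8) + (0.4)·(1.8) + (2.4)·(1.8)) / 4 = 6.4/4 = 1.6
  S[A,C] = ((0.4)·(3.6) + (-2.6)·(-2.4) + (-0.6)·(-1.4) + (0.4)·(-0.4) + (2.4)·(0.6)) / 4 = 9.8/4 = 2.45
  S[B,B] = ((-3.2)·(-3.2) + (-1.2)·(-1.2) + (0.8)·(0.8) + (1.8)·(1.8) + (1.8)·(1.8)) / 4 = 18.8/4 = 4.7
  S[B,C] = ((-3.2)·(3.6) + (-1.2)·(-2.4) + (0.8)·(-1.4) + (1.8)·(-0.4) + (1.8)·(0.6)) / 4 = -9.4/4 = -2.35
  S[C,C] = ((3.6)·(3.6) + (-2.4)·(-2.4) + (-1.4)·(-1.4) + (-0.4)·(-0.4) + (0.6)·(0.6)) / 4 = 21.2/4 = 5.3

S is symmetric (S[j,i] = S[i,j]). Assembling:

S = [[3.3, 1.6, 2.45],
 [1.6, 4.7, -2.35],
 [2.45, -2.35, 5.3]]


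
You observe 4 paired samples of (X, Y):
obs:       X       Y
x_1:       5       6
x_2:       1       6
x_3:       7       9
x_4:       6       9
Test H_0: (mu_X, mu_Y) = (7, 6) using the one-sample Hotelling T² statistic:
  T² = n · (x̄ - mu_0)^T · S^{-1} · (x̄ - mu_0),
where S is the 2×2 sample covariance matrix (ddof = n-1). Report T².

Step 1 — sample mean vector:
  mean(X) = (5 + 1 + 7 + 6) / 4 = 19/4 = 4.75
  mean(Y) = (6 + 6 + 9 + 9) / 4 = 30/4 = 7.5
  x̄ = (4.75, 7.5),  deviation x̄ - mu_0 = (4.75, 7.5) - (7, 6) = (-2.25, 1.5).

Step 2 — sample covariance matrix, S[i,j] = (1/(n-1)) · Σ_k (x_{k,i} - mean_i) · (x_{k,j} - mean_j), divisor n-1 = 3:
  S[X,X] = ((0.25)·(0.25) + (-3.75)·(-3.75) + (2.25)·(2.25) + (1.25)·(1.25)) / 3 = 20.75/3 = 6.9167
  S[X,Y] = ((0.25)·(-1.5) + (-3.75)·(-1.5) + (2.25)·(1.5) + (1.25)·(1.5)) / 3 = 10.5/3 = 3.5
  S[Y,Y] = ((-1.5)·(-1.5) + (-1.5)·(-1.5) + (1.5)·(1.5) + (1.5)·(1.5)) / 3 = 9/3 = 3
  S = [[6.9167, 3.5],
 [3.5, 3]].

Step 3 — invert S. det(S) = 6.9167·3 - (3.5)² = 8.5.
  S^{-1} = (1/det) · [[d, -b], [-b, a]] = [[0.3529, -0.4118],
 [-0.4118, 0.8137]].

Step 4 — quadratic form (x̄ - mu_0)^T · S^{-1} · (x̄ - mu_0):
  S^{-1} · (x̄ - mu_0) = (-1.4118, 2.1471),
  (x̄ - mu_0)^T · [...] = (-2.25)·(-1.4118) + (1.5)·(2.1471) = 6.3971.

Step 5 — scale by n: T² = 4 · 6.3971 = 25.5882.

T² ≈ 25.5882


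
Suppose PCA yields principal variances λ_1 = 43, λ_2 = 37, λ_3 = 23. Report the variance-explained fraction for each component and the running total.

Step 1 — total variance = trace(Sigma) = Σ λ_i = 43 + 37 + 23 = 103.

Step 2 — fraction explained by component i = λ_i / Σ λ:
  PC1: 43/103 = 0.4175
  PC2: 37/103 = 0.3592
  PC3: 23/103 = 0.2233

Step 3 — cumulative fraction after k components = (λ_1 + ... + λ_k) / Σ λ:
  k = 1: 43/103 = 0.4175
  k = 2: (43 + 37)/103 = 80/103 = 0.7767
  k = 3: (43 + 37 + 23)/103 = 103/103 = 1

Summary (fraction, with percent):

explained: PC1 0.4175 (41.75%), PC2 0.3592 (35.92%), PC3 0.2233 (22.33%);  cumulative: 0.4175, 0.7767, 1


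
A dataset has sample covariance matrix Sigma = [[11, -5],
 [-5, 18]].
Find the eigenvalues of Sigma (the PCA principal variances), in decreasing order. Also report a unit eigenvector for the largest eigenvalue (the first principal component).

Step 1 — characteristic polynomial of 2×2 Sigma:
  det(Sigma - λI) = λ² - trace · λ + det = 0.
  trace = 11 + 18 = 29, det = 11·18 - (-5)² = 173.
Step 2 — discriminant:
  Δ = trace² - 4·det = 841 - 692 = 149.
Step 3 — eigenvalues:
  λ = (trace ± √Δ)/2 = (29 ± 12.2066)/2,
  λ_1 = 20.6033,  λ_2 = 8.3967.

Step 4 — unit eigenvector for λ_1: solve (Sigma - λ_1 I)v = 0. First row:
  (11 - 20.6033)·v_x + (-5)·v_y = 0, i.e. (-9.6033)·v_x + (-5)·v_y = 0,
  so v ∝ (b, λ_1 - a) = (-5, 9.6033); multiply by -1 so the first entry is positive: u = (5, -9.6033).
  ||u|| = √((5)² + (-9.6033)²) = √(117.2229) ≈ 10.827,
  v_1 = u/||u|| ≈ (0.4618, -0.887) (||v_1|| = 1).

λ_1 = 20.6033,  λ_2 = 8.3967;  v_1 ≈ (0.4618, -0.887)


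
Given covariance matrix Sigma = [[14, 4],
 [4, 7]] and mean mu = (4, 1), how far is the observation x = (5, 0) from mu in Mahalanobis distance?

Step 1 — centre the observation: (x - mu) = (1, -1).

Step 2 — invert Sigma. det(Sigma) = 14·7 - (4)² = 82.
  Sigma^{-1} = (1/det) · [[d, -b], [-b, a]] = [[0.0854, -0.0488],
 [-0.0488, 0.1707]].

Step 3 — form the quadratic (x - mu)^T · Sigma^{-1} · (x - mu):
  Sigma^{-1} · (x - mu) = (0.1341, -0.2195).
  (x - mu)^T · [Sigma^{-1} · (x - mu)] = (1)·(0.1341) + (-1)·(-0.2195) = 0.3537.

Step 4 — take square root: d = √(0.3537) ≈ 0.5947.

d(x, mu) = √(0.3537) ≈ 0.5947


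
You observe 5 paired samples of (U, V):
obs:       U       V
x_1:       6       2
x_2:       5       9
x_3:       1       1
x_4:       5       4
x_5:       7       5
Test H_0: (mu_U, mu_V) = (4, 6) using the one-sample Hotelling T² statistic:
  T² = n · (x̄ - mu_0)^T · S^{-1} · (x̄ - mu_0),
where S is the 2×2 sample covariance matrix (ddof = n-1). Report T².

Step 1 — sample mean vector:
  mean(U) = (6 + 5 + 1 + 5 + 7) / 5 = 24/5 = 4.8
  mean(V) = (2 + 9 + 1 + 4 + 5) / 5 = 21/5 = 4.2
  x̄ = (4.8, 4.2),  deviation x̄ - mu_0 = (4.8, 4.2) - (4, 6) = (0.8, -1.8).

Step 2 — sample covariance matrix, S[i,j] = (1/(n-1)) · Σ_k (x_{k,i} - mean_i) · (x_{k,j} - mean_j), divisor n-1 = 4:
  S[U,U] = ((1.2)·(1.2) + (0.2)·(0.2) + (-3.8)·(-3.8) + (0.2)·(0.2) + (2.2)·(2.2)) / 4 = 20.8/4 = 5.2
  S[U,V] = ((1.2)·(-2.2) + (0.2)·(4.8) + (-3.8)·(-3.2) + (0.2)·(-0.2) + (2.2)·(0.8)) / 4 = 12.2/4 = 3.05
  S[V,V] = ((-2.2)·(-2.2) + (4.8)·(4.8) + (-3.2)·(-3.2) + (-0.2)·(-0.2) + (0.8)·(0.8)) / 4 = 38.8/4 = 9.7
  S = [[5.2, 3.05],
 [3.05, 9.7]].

Step 3 — invert S. det(S) = 5.2·9.7 - (3.05)² = 41.1375.
  S^{-1} = (1/det) · [[d, -b], [-b, a]] = [[0.2358, -0.0741],
 [-0.0741, 0.1264]].

Step 4 — quadratic form (x̄ - mu_0)^T · S^{-1} · (x̄ - mu_0):
  S^{-1} · (x̄ - mu_0) = (0.3221, -0.2868),
  (x̄ - mu_0)^T · [...] = (0.8)·(0.3221) + (-1.8)·(-0.2868) = 0.774.

Step 5 — scale by n: T² = 5 · 0.774 = 3.8699.

T² ≈ 3.8699


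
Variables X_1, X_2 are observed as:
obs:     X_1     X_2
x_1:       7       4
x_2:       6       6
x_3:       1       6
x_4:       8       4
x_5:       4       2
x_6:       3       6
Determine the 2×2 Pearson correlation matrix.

Step 1 — column means:
  mean(X_1) = (7 + 6 + 1 + 8 + 4 + 3) / 6 = 29/6 = 4.8333
  mean(X_2) = (4 + 6 + 6 + 4 + 2 + 6) / 6 = 28/6 = 4.6667

Step 2 — sample variances and covariances s[i,j] = (1/(n-1)) · Σ_k (x_{k,i} - mean_i) · (x_{k,j} - mean_j), with n-1 = 5:
  s[X_1,X_1] = ((2.1667)·(2.1667) + (1.1667)·(1.1667) + (-3.8333)·(-3.8333) + (3.1667)·(3.1667) + (-0.8333)·(-0.8333) + (-1.8333)·(-1.8333)) / 5 = 34.8333/5 = 6.9667
  s[X_1,X_2] = ((2.1667)·(-0.6667) + (1.1667)·(1.3333) + (-3.8333)·(1.3333) + (3.1667)·(-0.6667) + (-0.8333)·(-2.6667) + (-1.8333)·(1.3333)) / 5 = -7.3333/5 = -1.4667
  s[X_2,X_2] = ((-0.6667)·(-0.6667) + (1.3333)·(1.3333) + (1.3333)·(1.3333) + (-0.6667)·(-0.6667) + (-2.6667)·(-2.6667) + (1.3333)·(1.3333)) / 5 = 13.3333/5 = 2.6667
  Sample standard deviations s_i = √(s[i,i]):
  s(X_1) = √(6.9667) = 2.6394
  s(X_2) = √(2.6667) = 1.633

Step 3 — r_{ij} = s_{ij} / (s_i · s_j):
  r[X_1,X_1] = 1 (diagonal).
  r[X_1,X_2] = -1.4667 / (2.6394 · 1.633) = -1.4667 / 4.3102 = -0.3403
  r[X_2,X_2] = 1 (diagonal).

R is symmetric with unit diagonal. Assembling:

R = [[1, -0.3403],
 [-0.3403, 1]]


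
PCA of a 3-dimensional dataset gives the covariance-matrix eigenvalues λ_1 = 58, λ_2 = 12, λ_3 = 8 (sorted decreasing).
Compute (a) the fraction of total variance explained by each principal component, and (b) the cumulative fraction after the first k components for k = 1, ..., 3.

Step 1 — total variance = trace(Sigma) = Σ λ_i = 58 + 12 + 8 = 78.

Step 2 — fraction explained by component i = λ_i / Σ λ:
  PC1: 58/78 = 0.7436
  PC2: 12/78 = 0.1538
  PC3: 8/78 = 0.1026

Step 3 — cumulative fraction after k components = (λ_1 + ... + λ_k) / Σ λ:
  k = 1: 58/78 = 0.7436
  k = 2: (58 + 12)/78 = 70/78 = 0.8974
  k = 3: (58 + 12 + 8)/78 = 78/78 = 1

Summary (fraction, with percent):

explained: PC1 0.7436 (74.36%), PC2 0.1538 (15.38%), PC3 0.1026 (10.26%);  cumulative: 0.7436, 0.8974, 1


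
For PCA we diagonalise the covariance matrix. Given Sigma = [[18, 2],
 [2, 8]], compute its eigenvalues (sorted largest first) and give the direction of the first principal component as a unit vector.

Step 1 — characteristic polynomial of 2×2 Sigma:
  det(Sigma - λI) = λ² - trace · λ + det = 0.
  trace = 18 + 8 = 26, det = 18·8 - (2)² = 140.
Step 2 — discriminant:
  Δ = trace² - 4·det = 676 - 560 = 116.
Step 3 — eigenvalues:
  λ = (trace ± √Δ)/2 = (26 ± 10.7703)/2,
  λ_1 = 18.3852,  λ_2 = 7.6148.

Step 4 — unit eigenvector for λ_1: solve (Sigma - λ_1 I)v = 0. First row:
  (18 - 18.3852)·v_x + (2)·v_y = 0, i.e. (-0.3852)·v_x + (2)·v_y = 0,
  so v ∝ (b, λ_1 - a) = (2, 0.3852) = u.
  ||u|| = √((2)² + (0.3852)²) = √(4.1484) ≈ 2.0368,
  v_1 = u/||u|| ≈ (0.982, 0.1891) (||v_1|| = 1).

λ_1 = 18.3852,  λ_2 = 7.6148;  v_1 ≈ (0.982, 0.1891)


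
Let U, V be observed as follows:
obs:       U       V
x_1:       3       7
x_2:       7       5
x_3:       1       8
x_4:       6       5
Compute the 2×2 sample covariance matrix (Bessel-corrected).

Step 1 — column means:
  mean(U) = (3 + 7 + 1 + 6) / 4 = 17/4 = 4.25
  mean(V) = (7 + 5 + 8 + 5) / 4 = 25/4 = 6.25

Step 2 — sample covariance S[i,j] = (1/(n-1)) · Σ_k (x_{k,i} - mean_i) · (x_{k,j} - mean_j), with n-1 = 3.
  S[U,U] = ((-1.25)·(-1.25) + (2.75)·(2.75) + (-3.25)·(-3.25) + (1.75)·(1.75)) / 3 = 22.75/3 = 7.5833
  S[U,V] = ((-1.25)·(0.75) + (2.75)·(-1.25) + (-3.25)·(1.75) + (1.75)·(-1.25)) / 3 = -12.25/3 = -4.0833
  S[V,V] = ((0.75)·(0.75) + (-1.25)·(-1.25) + (1.75)·(1.75) + (-1.25)·(-1.25)) / 3 = 6.75/3 = 2.25

S is symmetric (S[j,i] = S[i,j]). Assembling:

S = [[7.5833, -4.0833],
 [-4.0833, 2.25]]


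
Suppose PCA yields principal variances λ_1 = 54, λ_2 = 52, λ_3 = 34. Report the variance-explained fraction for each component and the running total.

Step 1 — total variance = trace(Sigma) = Σ λ_i = 54 + 52 + 34 = 140.

Step 2 — fraction explained by component i = λ_i / Σ λ:
  PC1: 54/140 = 0.3857
  PC2: 52/140 = 0.3714
  PC3: 34/140 = 0.2429

Step 3 — cumulative fraction after k components = (λ_1 + ... + λ_k) / Σ λ:
  k = 1: 54/140 = 0.3857
  k = 2: (54 + 52)/140 = 106/140 = 0.7571
  k = 3: (54 + 52 + 34)/140 = 140/140 = 1

Summary (fraction, with percent):

explained: PC1 0.3857 (38.57%), PC2 0.3714 (37.14%), PC3 0.2429 (24.29%);  cumulative: 0.3857, 0.7571, 1


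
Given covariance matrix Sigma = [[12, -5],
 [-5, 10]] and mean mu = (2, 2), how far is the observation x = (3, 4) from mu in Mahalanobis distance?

Step 1 — centre the observation: (x - mu) = (1, 2).

Step 2 — invert Sigma. det(Sigma) = 12·10 - (-5)² = 95.
  Sigma^{-1} = (1/det) · [[d, -b], [-b, a]] = [[0.1053, 0.0526],
 [0.0526, 0.1263]].

Step 3 — form the quadratic (x - mu)^T · Sigma^{-1} · (x - mu):
  Sigma^{-1} · (x - mu) = (0.2105, 0.3053).
  (x - mu)^T · [Sigma^{-1} · (x - mu)] = (1)·(0.2105) + (2)·(0.3053) = 0.8211.

Step 4 — take square root: d = √(0.8211) ≈ 0.9061.

d(x, mu) = √(0.8211) ≈ 0.9061


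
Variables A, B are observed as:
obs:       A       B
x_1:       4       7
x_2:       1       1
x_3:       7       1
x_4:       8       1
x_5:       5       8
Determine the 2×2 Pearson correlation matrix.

Step 1 — column means:
  mean(A) = (4 + 1 + 7 + 8 + 5) / 5 = 25/5 = 5
  mean(B) = (7 + 1 + 1 + 1 + 8) / 5 = 18/5 = 3.6

Step 2 — sample variances and covariances s[i,j] = (1/(n-1)) · Σ_k (x_{k,i} - mean_i) · (x_{k,j} - mean_j), with n-1 = 4:
  s[A,A] = ((-1)·(-1) + (-4)·(-4) + (2)·(2) + (3)·(3) + (0)·(0)) / 4 = 30/4 = 7.5
  s[A,B] = ((-1)·(3.4) + (-4)·(-2.6) + (2)·(-2.6) + (3)·(-2.6) + (0)·(4.4)) / 4 = -6/4 = -1.5
  s[B,B] = ((3.4)·(3.4) + (-2.6)·(-2.6) + (-2.6)·(-2.6) + (-2.6)·(-2.6) + (4.4)·(4.4)) / 4 = 51.2/4 = 12.8
  Sample standard deviations s_i = √(s[i,i]):
  s(A) = √(7.5) = 2.7386
  s(B) = √(12.8) = 3.5777

Step 3 — r_{ij} = s_{ij} / (s_i · s_j):
  r[A,A] = 1 (diagonal).
  r[A,B] = -1.5 / (2.7386 · 3.5777) = -1.5 / 9.798 = -0.1531
  r[B,B] = 1 (diagonal).

R is symmetric with unit diagonal. Assembling:

R = [[1, -0.1531],
 [-0.1531, 1]]


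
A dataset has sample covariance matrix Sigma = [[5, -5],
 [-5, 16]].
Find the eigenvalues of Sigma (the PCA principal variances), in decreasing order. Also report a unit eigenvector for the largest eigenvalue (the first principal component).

Step 1 — characteristic polynomial of 2×2 Sigma:
  det(Sigma - λI) = λ² - trace · λ + det = 0.
  trace = 5 + 16 = 21, det = 5·16 - (-5)² = 55.
Step 2 — discriminant:
  Δ = trace² - 4·det = 441 - 220 = 221.
Step 3 — eigenvalues:
  λ = (trace ± √Δ)/2 = (21 ± 14.8661)/2,
  λ_1 = 17.933,  λ_2 = 3.067.

Step 4 — unit eigenvector for λ_1: solve (Sigma - λ_1 I)v = 0. First row:
  (5 - 17.933)·v_x + (-5)·v_y = 0, i.e. (-12.933)·v_x + (-5)·v_y = 0,
  so v ∝ (b, λ_1 - a) = (-5, 12.933); multiply by -1 so the first entry is positive: u = (5, -12.933).
  ||u|| = √((5)² + (-12.933)²) = √(192.2634) ≈ 13.8659,
  v_1 = u/||u|| ≈ (0.3606, -0.9327) (||v_1|| = 1).

λ_1 = 17.933,  λ_2 = 3.067;  v_1 ≈ (0.3606, -0.9327)


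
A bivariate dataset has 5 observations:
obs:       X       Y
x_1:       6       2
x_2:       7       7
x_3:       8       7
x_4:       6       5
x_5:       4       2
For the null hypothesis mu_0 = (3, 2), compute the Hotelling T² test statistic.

Step 1 — sample mean vector:
  mean(X) = (6 + 7 + 8 + 6 + 4) / 5 = 31/5 = 6.2
  mean(Y) = (2 + 7 + 7 + 5 + 2) / 5 = 23/5 = 4.6
  x̄ = (6.2, 4.6),  deviation x̄ - mu_0 = (6.2, 4.6) - (3, 2) = (3.2, 2.6).

Step 2 — sample covariance matrix, S[i,j] = (1/(n-1)) · Σ_k (x_{k,i} - mean_i) · (x_{k,j} - mean_j), divisor n-1 = 4:
  S[X,X] = ((-0.2)·(-0.2) + (0.8)·(0.8) + (1.8)·(1.8) + (-0.2)·(-0.2) + (-2.2)·(-2.2)) / 4 = 8.8/4 = 2.2
  S[X,Y] = ((-0.2)·(-2.6) + (0.8)·(2.4) + (1.8)·(2.4) + (-0.2)·(0.4) + (-2.2)·(-2.6)) / 4 = 12.4/4 = 3.1
  S[Y,Y] = ((-2.6)·(-2.6) + (2.4)·(2.4) + (2.4)·(2.4) + (0.4)·(0.4) + (-2.6)·(-2.6)) / 4 = 25.2/4 = 6.3
  S = [[2.2, 3.1],
 [3.1, 6.3]].

Step 3 — invert S. det(S) = 2.2·6.3 - (3.1)² = 4.25.
  S^{-1} = (1/det) · [[d, -b], [-b, a]] = [[1.4824, -0.7294],
 [-0.7294, 0.5176]].

Step 4 — quadratic form (x̄ - mu_0)^T · S^{-1} · (x̄ - mu_0):
  S^{-1} · (x̄ - mu_0) = (2.8471, -0.9882),
  (x̄ - mu_0)^T · [...] = (3.2)·(2.8471) + (2.6)·(-0.9882) = 6.5412.

Step 5 — scale by n: T² = 5 · 6.5412 = 32.7059.

T² ≈ 32.7059


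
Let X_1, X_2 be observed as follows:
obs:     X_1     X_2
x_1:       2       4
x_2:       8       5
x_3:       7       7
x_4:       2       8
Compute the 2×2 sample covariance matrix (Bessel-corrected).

Step 1 — column means:
  mean(X_1) = (2 + 8 + 7 + 2) / 4 = 19/4 = 4.75
  mean(X_2) = (4 + 5 + 7 + 8) / 4 = 24/4 = 6

Step 2 — sample covariance S[i,j] = (1/(n-1)) · Σ_k (x_{k,i} - mean_i) · (x_{k,j} - mean_j), with n-1 = 3.
  S[X_1,X_1] = ((-2.75)·(-2.75) + (3.25)·(3.25) + (2.25)·(2.25) + (-2.75)·(-2.75)) / 3 = 30.75/3 = 10.25
  S[X_1,X_2] = ((-2.75)·(-2) + (3.25)·(-1) + (2.25)·(1) + (-2.75)·(2)) / 3 = -1/3 = -0.3333
  S[X_2,X_2] = ((-2)·(-2) + (-1)·(-1) + (1)·(1) + (2)·(2)) / 3 = 10/3 = 3.3333

S is symmetric (S[j,i] = S[i,j]). Assembling:

S = [[10.25, -0.3333],
 [-0.3333, 3.3333]]


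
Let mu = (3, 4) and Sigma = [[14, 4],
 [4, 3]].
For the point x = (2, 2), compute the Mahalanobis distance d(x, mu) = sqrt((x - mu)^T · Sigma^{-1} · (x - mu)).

Step 1 — centre the observation: (x - mu) = (-1, -2).

Step 2 — invert Sigma. det(Sigma) = 14·3 - (4)² = 26.
  Sigma^{-1} = (1/det) · [[d, -b], [-b, a]] = [[0.1154, -0.1538],
 [-0.1538, 0.5385]].

Step 3 — form the quadratic (x - mu)^T · Sigma^{-1} · (x - mu):
  Sigma^{-1} · (x - mu) = (0.1923, -0.9231).
  (x - mu)^T · [Sigma^{-1} · (x - mu)] = (-1)·(0.1923) + (-2)·(-0.9231) = 1.6538.

Step 4 — take square root: d = √(1.6538) ≈ 1.286.

d(x, mu) = √(1.6538) ≈ 1.286


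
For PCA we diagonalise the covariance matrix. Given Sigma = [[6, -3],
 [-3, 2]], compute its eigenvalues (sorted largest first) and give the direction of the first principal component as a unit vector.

Step 1 — characteristic polynomial of 2×2 Sigma:
  det(Sigma - λI) = λ² - trace · λ + det = 0.
  trace = 6 + 2 = 8, det = 6·2 - (-3)² = 3.
Step 2 — discriminant:
  Δ = trace² - 4·det = 64 - 12 = 52.
Step 3 — eigenvalues:
  λ = (trace ± √Δ)/2 = (8 ± 7.2111)/2,
  λ_1 = 7.6056,  λ_2 = 0.3944.

Step 4 — unit eigenvector for λ_1: solve (Sigma - λ_1 I)v = 0. First row:
  (6 - 7.6056)·v_x + (-3)·v_y = 0, i.e. (-1.6056)·v_x + (-3)·v_y = 0,
  so v ∝ (b, λ_1 - a) = (-3, 1.6056); multiply by -1 so the first entry is positive: u = (3, -1.6056).
  ||u|| = √((3)² + (-1.6056)²) = √(11.5778) ≈ 3.4026,
  v_1 = u/||u|| ≈ (0.8817, -0.4719) (||v_1|| = 1).

λ_1 = 7.6056,  λ_2 = 0.3944;  v_1 ≈ (0.8817, -0.4719)


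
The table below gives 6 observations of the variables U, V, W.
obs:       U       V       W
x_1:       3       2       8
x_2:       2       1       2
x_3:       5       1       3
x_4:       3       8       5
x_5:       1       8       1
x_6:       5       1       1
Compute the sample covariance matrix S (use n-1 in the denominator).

Step 1 — column means:
  mean(U) = (3 + 2 + 5 + 3 + 1 + 5) / 6 = 19/6 = 3.1667
  mean(V) = (2 + 1 + 1 + 8 + 8 + 1) / 6 = 21/6 = 3.5
  mean(W) = (8 + 2 + 3 + 5 + 1 + 1) / 6 = 20/6 = 3.3333

Step 2 — sample covariance S[i,j] = (1/(n-1)) · Σ_k (x_{k,i} - mean_i) · (x_{k,j} - mean_j), with n-1 = 5.
  S[U,U] = ((-0.1667)·(-0.1667) + (-1.1667)·(-1.1667) + (1.8333)·(1.8333) + (-0.1667)·(-0.1667) + (-2.1667)·(-2.1667) + (1.8333)·(1.8333)) / 5 = 12.8333/5 = 2.5667
  S[U,V] = ((-0.1667)·(-1.5) + (-1.1667)·(-2.5) + (1.8333)·(-2.5) + (-0.1667)·(4.5) + (-2.1667)·(4.5) + (1.8333)·(-2.5)) / 5 = -16.5/5 = -3.3
  S[U,W] = ((-0.1667)·(4.6667) + (-1.1667)·(-1.3333) + (1.8333)·(-0.3333) + (-0.1667)·(1.6667) + (-2.1667)·(-2.3333) + (1.8333)·(-2.3333)) / 5 = 0.6667/5 = 0.1333
  S[V,V] = ((-1.5)·(-1.5) + (-2.5)·(-2.5) + (-2.5)·(-2.5) + (4.5)·(4.5) + (4.5)·(4.5) + (-2.5)·(-2.5)) / 5 = 61.5/5 = 12.3
  S[V,W] = ((-1.5)·(4.6667) + (-2.5)·(-1.3333) + (-2.5)·(-0.3333) + (4.5)·(1.6667) + (4.5)·(-2.3333) + (-2.5)·(-2.3333)) / 5 = 0/5 = 0
  S[W,W] = ((4.6667)·(4.6667) + (-1.3333)·(-1.3333) + (-0.3333)·(-0.3333) + (1.6667)·(1.6667) + (-2.3333)·(-2.3333) + (-2.3333)·(-2.3333)) / 5 = 37.3333/5 = 7.4667

S is symmetric (S[j,i] = S[i,j]). Assembling:

S = [[2.5667, -3.3, 0.1333],
 [-3.3, 12.3, 0],
 [0.1333, 0, 7.4667]]
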